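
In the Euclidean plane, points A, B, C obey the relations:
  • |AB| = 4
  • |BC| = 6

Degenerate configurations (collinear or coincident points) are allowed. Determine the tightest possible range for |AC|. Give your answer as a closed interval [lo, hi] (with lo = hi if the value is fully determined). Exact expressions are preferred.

|AC| ∈ [2, 10]  (≈ [2.0000, 10.0000])

|AB| ∈ {4}
|BC| ∈ {6}
|AC| ∈ [2, 10]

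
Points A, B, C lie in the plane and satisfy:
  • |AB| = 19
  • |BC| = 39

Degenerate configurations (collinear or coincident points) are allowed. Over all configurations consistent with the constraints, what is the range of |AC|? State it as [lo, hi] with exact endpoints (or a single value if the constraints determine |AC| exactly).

|AB| ∈ {19}
|BC| ∈ {39}
|AC| ∈ [20, 58]

|AC| ∈ [20, 58]  (≈ [20.0000, 58.0000])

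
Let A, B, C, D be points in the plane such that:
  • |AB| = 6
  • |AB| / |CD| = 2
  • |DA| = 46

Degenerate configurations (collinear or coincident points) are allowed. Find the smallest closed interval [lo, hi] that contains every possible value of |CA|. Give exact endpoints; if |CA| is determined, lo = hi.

|CA| ∈ [43, 49]  (≈ [43.0000, 49.0000])

|AB| ∈ {6}
|AD| ∈ {46}
|CD| ∈ {3}
|BD| ∈ [40, 52]
|AC| ∈ [43, 49]
|BC| ∈ [37, 55]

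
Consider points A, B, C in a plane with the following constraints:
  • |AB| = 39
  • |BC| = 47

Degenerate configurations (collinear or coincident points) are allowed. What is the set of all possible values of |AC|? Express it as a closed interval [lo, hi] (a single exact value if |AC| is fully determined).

|AC| ∈ [8, 86]  (≈ [8.0000, 86.0000])

|AB| ∈ {39}
|BC| ∈ {47}
|AC| ∈ [8, 86]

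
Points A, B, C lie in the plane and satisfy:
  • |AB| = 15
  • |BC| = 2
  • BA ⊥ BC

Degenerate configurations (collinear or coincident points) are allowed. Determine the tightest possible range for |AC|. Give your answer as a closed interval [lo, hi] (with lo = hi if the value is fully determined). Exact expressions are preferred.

|AB| ∈ {15}
|BC| ∈ {2}
|AC| ∈ {√(229)}

|AC| = √(229)  (≈ 15.1327)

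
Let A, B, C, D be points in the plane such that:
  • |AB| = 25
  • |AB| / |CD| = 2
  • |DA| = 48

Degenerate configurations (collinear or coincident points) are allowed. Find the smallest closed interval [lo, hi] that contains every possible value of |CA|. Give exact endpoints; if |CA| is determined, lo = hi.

|AB| ∈ {25}
|AD| ∈ {48}
|CD| ∈ {25/2}
|BD| ∈ [23, 73]
|AC| ∈ [71/2, 121/2]
|BC| ∈ [21/2, 171/2]

|CA| ∈ [71/2, 121/2]  (≈ [35.5000, 60.5000])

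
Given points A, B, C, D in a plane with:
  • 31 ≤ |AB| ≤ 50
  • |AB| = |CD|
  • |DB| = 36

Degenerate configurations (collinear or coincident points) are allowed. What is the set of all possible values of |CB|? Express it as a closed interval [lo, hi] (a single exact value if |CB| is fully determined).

|CB| ∈ [0, 86]  (≈ [0.0000, 86.0000])

|AB| ∈ [31, 50]
|BD| ∈ {36}
|CD| ∈ [31, 50]
|AD| ∈ [0, 86]
|BC| ∈ [0, 86]
|AC| ∈ [0, 136]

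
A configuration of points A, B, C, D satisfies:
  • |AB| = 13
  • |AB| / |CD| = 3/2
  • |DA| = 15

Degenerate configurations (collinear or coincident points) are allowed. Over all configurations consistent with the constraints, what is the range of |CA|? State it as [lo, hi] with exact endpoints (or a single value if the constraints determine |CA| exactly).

|AB| ∈ {13}
|AD| ∈ {15}
|CD| ∈ {26/3}
|BD| ∈ [2, 28]
|AC| ∈ [19/3, 71/3]
|BC| ∈ [0, 110/3]

|CA| ∈ [19/3, 71/3]  (≈ [6.3333, 23.6667])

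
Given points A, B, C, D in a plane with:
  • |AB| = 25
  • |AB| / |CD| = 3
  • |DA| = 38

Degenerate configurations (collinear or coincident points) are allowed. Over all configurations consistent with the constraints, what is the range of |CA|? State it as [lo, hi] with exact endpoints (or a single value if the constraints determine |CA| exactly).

|AB| ∈ {25}
|AD| ∈ {38}
|CD| ∈ {25/3}
|BD| ∈ [13, 63]
|AC| ∈ [89/3, 139/3]
|BC| ∈ [14/3, 214/3]

|CA| ∈ [89/3, 139/3]  (≈ [29.6667, 46.3333])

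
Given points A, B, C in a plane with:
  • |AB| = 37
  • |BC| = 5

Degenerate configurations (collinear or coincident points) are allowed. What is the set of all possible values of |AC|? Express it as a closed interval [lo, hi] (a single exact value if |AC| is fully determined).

|AC| ∈ [32, 42]  (≈ [32.0000, 42.0000])

|AB| ∈ {37}
|BC| ∈ {5}
|AC| ∈ [32, 42]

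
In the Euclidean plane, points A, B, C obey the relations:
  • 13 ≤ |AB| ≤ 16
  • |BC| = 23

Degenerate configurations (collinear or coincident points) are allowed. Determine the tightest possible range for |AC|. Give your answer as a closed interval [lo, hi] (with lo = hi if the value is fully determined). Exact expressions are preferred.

|AB| ∈ [13, 16]
|BC| ∈ {23}
|AC| ∈ [7, 39]

|AC| ∈ [7, 39]  (≈ [7.0000, 39.0000])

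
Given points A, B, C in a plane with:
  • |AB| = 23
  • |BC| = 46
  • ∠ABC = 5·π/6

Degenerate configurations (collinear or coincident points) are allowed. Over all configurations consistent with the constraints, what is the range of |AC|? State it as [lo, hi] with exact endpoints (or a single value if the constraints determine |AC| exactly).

|AB| ∈ {23}
|BC| ∈ {46}
|AC| ∈ {23·√(2·√(3) + 5)}

|AC| = 23·√(2·√(3) + 5)  (≈ 66.9142)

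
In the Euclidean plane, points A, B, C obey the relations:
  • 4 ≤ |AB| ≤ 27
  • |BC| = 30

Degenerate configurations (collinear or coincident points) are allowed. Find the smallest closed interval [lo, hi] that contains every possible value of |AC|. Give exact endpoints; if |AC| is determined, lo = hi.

|AC| ∈ [3, 57]  (≈ [3.0000, 57.0000])

|AB| ∈ [4, 27]
|BC| ∈ {30}
|AC| ∈ [3, 57]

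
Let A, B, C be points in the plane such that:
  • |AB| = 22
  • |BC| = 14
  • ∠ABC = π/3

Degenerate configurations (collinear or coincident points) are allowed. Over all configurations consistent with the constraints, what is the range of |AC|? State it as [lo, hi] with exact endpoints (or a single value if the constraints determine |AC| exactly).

|AB| ∈ {22}
|BC| ∈ {14}
|AC| ∈ {2·√(93)}

|AC| = 2·√(93)  (≈ 19.2873)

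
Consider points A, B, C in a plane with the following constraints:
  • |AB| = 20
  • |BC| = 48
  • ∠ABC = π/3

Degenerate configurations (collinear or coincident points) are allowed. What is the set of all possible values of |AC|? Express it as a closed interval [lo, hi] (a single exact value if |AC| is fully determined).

|AC| = 4·√(109)  (≈ 41.7612)

|AB| ∈ {20}
|BC| ∈ {48}
|AC| ∈ {4·√(109)}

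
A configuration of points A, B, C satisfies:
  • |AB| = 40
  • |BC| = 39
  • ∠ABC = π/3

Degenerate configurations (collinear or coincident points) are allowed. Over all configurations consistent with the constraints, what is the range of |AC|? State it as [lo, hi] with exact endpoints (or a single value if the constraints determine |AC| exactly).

|AC| = √(1561)  (≈ 39.5095)

|AB| ∈ {40}
|BC| ∈ {39}
|AC| ∈ {√(1561)}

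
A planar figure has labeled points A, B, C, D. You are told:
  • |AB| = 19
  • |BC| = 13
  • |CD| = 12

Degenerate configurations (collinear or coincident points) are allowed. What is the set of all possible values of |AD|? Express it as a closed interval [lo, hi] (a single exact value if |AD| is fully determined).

|AD| ∈ [0, 44]  (≈ [0.0000, 44.0000])

|AB| ∈ {19}
|BC| ∈ {13}
|CD| ∈ {12}
|AC| ∈ [6, 32]
|BD| ∈ [1, 25]
|AD| ∈ [0, 44]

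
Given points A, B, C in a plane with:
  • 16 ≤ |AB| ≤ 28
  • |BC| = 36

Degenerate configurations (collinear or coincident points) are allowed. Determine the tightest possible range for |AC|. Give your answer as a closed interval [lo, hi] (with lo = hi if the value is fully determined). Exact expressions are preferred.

|AC| ∈ [8, 64]  (≈ [8.0000, 64.0000])

|AB| ∈ [16, 28]
|BC| ∈ {36}
|AC| ∈ [8, 64]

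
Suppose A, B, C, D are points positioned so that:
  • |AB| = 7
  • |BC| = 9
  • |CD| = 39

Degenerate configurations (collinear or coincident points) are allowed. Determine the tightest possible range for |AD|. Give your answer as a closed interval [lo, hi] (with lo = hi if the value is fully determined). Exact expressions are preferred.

|AB| ∈ {7}
|BC| ∈ {9}
|CD| ∈ {39}
|AC| ∈ [2, 16]
|BD| ∈ [30, 48]
|AD| ∈ [23, 55]

|AD| ∈ [23, 55]  (≈ [23.0000, 55.0000])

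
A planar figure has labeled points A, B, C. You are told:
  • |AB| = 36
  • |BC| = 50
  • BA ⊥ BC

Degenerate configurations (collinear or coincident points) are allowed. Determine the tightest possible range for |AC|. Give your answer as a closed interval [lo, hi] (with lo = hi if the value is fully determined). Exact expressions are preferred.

|AC| = 2·√(949)  (≈ 61.6117)

|AB| ∈ {36}
|BC| ∈ {50}
|AC| ∈ {2·√(949)}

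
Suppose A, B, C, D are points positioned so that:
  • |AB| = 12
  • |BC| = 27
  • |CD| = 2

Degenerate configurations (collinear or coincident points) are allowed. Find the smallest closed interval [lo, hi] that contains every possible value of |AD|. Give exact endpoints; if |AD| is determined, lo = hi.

|AD| ∈ [13, 41]  (≈ [13.0000, 41.0000])

|AB| ∈ {12}
|BC| ∈ {27}
|CD| ∈ {2}
|AC| ∈ [15, 39]
|BD| ∈ [25, 29]
|AD| ∈ [13, 41]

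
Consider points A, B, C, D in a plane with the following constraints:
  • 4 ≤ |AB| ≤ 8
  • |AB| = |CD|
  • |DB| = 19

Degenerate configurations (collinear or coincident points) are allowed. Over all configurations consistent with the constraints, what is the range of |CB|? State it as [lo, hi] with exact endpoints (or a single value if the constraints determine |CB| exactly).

|AB| ∈ [4, 8]
|BD| ∈ {19}
|CD| ∈ [4, 8]
|AD| ∈ [11, 27]
|BC| ∈ [11, 27]
|AC| ∈ [3, 35]

|CB| ∈ [11, 27]  (≈ [11.0000, 27.0000])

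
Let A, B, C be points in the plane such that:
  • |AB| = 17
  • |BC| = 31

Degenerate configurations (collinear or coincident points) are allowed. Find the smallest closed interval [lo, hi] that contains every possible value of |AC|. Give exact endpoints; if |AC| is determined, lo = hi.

|AC| ∈ [14, 48]  (≈ [14.0000, 48.0000])

|AB| ∈ {17}
|BC| ∈ {31}
|AC| ∈ [14, 48]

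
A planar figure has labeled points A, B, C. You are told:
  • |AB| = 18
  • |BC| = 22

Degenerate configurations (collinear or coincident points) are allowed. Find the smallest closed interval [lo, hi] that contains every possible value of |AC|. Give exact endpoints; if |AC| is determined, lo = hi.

|AC| ∈ [4, 40]  (≈ [4.0000, 40.0000])

|AB| ∈ {18}
|BC| ∈ {22}
|AC| ∈ [4, 40]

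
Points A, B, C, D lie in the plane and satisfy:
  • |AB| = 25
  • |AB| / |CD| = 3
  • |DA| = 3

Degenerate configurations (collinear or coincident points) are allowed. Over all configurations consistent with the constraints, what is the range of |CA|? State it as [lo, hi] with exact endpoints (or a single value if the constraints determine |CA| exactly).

|CA| ∈ [16/3, 34/3]  (≈ [5.3333, 11.3333])

|AB| ∈ {25}
|AD| ∈ {3}
|CD| ∈ {25/3}
|BD| ∈ [22, 28]
|AC| ∈ [16/3, 34/3]
|BC| ∈ [41/3, 109/3]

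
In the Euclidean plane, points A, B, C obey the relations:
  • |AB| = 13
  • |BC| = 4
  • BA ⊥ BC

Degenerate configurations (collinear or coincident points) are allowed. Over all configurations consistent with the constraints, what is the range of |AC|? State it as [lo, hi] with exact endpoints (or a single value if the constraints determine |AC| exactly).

|AB| ∈ {13}
|BC| ∈ {4}
|AC| ∈ {√(185)}

|AC| = √(185)  (≈ 13.6015)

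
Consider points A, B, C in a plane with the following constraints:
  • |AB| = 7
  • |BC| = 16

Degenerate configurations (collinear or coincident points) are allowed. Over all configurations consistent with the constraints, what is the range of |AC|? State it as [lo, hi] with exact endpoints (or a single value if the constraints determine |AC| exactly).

|AB| ∈ {7}
|BC| ∈ {16}
|AC| ∈ [9, 23]

|AC| ∈ [9, 23]  (≈ [9.0000, 23.0000])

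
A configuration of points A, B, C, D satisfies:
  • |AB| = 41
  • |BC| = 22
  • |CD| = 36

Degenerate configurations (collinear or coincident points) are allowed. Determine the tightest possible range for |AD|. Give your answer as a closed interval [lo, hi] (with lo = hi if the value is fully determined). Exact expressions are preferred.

|AD| ∈ [0, 99]  (≈ [0.0000, 99.0000])

|AB| ∈ {41}
|BC| ∈ {22}
|CD| ∈ {36}
|AC| ∈ [19, 63]
|BD| ∈ [14, 58]
|AD| ∈ [0, 99]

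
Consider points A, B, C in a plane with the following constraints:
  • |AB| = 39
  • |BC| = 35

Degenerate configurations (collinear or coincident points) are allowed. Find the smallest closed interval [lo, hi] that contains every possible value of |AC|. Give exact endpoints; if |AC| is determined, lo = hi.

|AC| ∈ [4, 74]  (≈ [4.0000, 74.0000])

|AB| ∈ {39}
|BC| ∈ {35}
|AC| ∈ [4, 74]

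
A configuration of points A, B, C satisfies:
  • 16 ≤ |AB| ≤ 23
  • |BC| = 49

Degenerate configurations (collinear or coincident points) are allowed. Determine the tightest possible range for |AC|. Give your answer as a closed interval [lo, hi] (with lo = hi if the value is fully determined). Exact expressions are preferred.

|AC| ∈ [26, 72]  (≈ [26.0000, 72.0000])

|AB| ∈ [16, 23]
|BC| ∈ {49}
|AC| ∈ [26, 72]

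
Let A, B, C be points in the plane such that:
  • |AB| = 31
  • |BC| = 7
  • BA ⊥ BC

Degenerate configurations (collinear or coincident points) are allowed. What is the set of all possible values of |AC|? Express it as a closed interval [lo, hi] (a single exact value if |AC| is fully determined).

|AB| ∈ {31}
|BC| ∈ {7}
|AC| ∈ {√(1010)}

|AC| = √(1010)  (≈ 31.7805)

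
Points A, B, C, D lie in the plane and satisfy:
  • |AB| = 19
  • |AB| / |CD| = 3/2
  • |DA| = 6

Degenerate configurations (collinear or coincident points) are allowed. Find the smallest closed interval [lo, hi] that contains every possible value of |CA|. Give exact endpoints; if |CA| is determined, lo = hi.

|CA| ∈ [20/3, 56/3]  (≈ [6.6667, 18.6667])

|AB| ∈ {19}
|AD| ∈ {6}
|CD| ∈ {38/3}
|BD| ∈ [13, 25]
|AC| ∈ [20/3, 56/3]
|BC| ∈ [1/3, 113/3]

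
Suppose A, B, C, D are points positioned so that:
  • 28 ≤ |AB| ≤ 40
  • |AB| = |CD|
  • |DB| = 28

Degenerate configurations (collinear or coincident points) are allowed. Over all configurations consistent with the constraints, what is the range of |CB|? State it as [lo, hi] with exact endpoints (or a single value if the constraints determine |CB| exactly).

|AB| ∈ [28, 40]
|BD| ∈ {28}
|CD| ∈ [28, 40]
|AD| ∈ [0, 68]
|BC| ∈ [0, 68]
|AC| ∈ [0, 108]

|CB| ∈ [0, 68]  (≈ [0.0000, 68.0000])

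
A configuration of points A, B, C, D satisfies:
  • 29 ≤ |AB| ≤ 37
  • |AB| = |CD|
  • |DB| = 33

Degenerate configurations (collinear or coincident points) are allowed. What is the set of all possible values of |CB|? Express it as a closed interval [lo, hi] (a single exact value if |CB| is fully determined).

|CB| ∈ [0, 70]  (≈ [0.0000, 70.0000])

|AB| ∈ [29, 37]
|BD| ∈ {33}
|CD| ∈ [29, 37]
|AD| ∈ [0, 70]
|BC| ∈ [0, 70]
|AC| ∈ [0, 107]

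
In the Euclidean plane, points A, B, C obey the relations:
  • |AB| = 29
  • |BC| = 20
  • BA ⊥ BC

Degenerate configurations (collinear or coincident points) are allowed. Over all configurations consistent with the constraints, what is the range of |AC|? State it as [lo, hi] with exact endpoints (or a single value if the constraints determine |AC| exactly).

|AC| = √(1241)  (≈ 35.2278)

|AB| ∈ {29}
|BC| ∈ {20}
|AC| ∈ {√(1241)}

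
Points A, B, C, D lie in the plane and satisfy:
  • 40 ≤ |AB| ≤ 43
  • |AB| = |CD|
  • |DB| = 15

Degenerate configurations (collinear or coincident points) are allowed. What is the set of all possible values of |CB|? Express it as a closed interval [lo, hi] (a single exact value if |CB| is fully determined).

|CB| ∈ [25, 58]  (≈ [25.0000, 58.0000])

|AB| ∈ [40, 43]
|BD| ∈ {15}
|CD| ∈ [40, 43]
|AD| ∈ [25, 58]
|BC| ∈ [25, 58]
|AC| ∈ [0, 101]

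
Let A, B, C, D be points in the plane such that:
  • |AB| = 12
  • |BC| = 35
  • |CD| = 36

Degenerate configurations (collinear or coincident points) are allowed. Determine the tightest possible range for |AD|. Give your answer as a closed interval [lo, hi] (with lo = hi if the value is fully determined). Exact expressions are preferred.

|AB| ∈ {12}
|BC| ∈ {35}
|CD| ∈ {36}
|AC| ∈ [23, 47]
|BD| ∈ [1, 71]
|AD| ∈ [0, 83]

|AD| ∈ [0, 83]  (≈ [0.0000, 83.0000])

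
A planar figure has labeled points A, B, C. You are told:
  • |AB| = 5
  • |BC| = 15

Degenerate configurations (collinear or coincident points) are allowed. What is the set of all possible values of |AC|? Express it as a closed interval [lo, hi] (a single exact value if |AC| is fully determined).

|AC| ∈ [10, 20]  (≈ [10.0000, 20.0000])

|AB| ∈ {5}
|BC| ∈ {15}
|AC| ∈ [10, 20]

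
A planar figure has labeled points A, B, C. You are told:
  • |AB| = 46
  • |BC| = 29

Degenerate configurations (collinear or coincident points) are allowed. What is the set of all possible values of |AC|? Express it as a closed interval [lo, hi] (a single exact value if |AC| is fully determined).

|AB| ∈ {46}
|BC| ∈ {29}
|AC| ∈ [17, 75]

|AC| ∈ [17, 75]  (≈ [17.0000, 75.0000])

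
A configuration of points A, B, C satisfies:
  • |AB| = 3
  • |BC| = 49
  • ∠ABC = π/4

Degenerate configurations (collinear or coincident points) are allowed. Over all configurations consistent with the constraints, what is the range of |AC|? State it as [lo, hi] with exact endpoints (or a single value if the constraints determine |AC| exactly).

|AB| ∈ {3}
|BC| ∈ {49}
|AC| ∈ {√(2410 - 147·√(2))}

|AC| = √(2410 - 147·√(2))  (≈ 46.9267)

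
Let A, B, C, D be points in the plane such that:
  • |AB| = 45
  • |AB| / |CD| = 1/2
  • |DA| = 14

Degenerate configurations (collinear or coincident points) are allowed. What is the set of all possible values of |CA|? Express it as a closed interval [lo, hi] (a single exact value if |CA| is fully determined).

|CA| ∈ [76, 104]  (≈ [76.0000, 104.0000])

|AB| ∈ {45}
|AD| ∈ {14}
|CD| ∈ {90}
|BD| ∈ [31, 59]
|AC| ∈ [76, 104]
|BC| ∈ [31, 149]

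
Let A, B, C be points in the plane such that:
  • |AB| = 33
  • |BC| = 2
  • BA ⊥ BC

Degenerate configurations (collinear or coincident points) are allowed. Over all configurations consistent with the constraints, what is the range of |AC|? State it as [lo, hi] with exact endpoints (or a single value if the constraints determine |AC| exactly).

|AB| ∈ {33}
|BC| ∈ {2}
|AC| ∈ {√(1093)}

|AC| = √(1093)  (≈ 33.0606)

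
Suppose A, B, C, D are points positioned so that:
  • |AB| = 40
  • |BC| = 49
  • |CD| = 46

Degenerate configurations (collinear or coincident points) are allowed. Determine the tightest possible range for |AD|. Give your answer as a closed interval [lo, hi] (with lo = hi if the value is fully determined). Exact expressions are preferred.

|AB| ∈ {40}
|BC| ∈ {49}
|CD| ∈ {46}
|AC| ∈ [9, 89]
|BD| ∈ [3, 95]
|AD| ∈ [0, 135]

|AD| ∈ [0, 135]  (≈ [0.0000, 135.0000])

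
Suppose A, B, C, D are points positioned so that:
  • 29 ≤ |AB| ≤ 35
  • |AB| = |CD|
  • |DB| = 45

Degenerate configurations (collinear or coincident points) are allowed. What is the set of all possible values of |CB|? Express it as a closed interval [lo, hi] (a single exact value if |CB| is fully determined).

|AB| ∈ [29, 35]
|BD| ∈ {45}
|CD| ∈ [29, 35]
|AD| ∈ [10, 80]
|BC| ∈ [10, 80]
|AC| ∈ [0, 115]

|CB| ∈ [10, 80]  (≈ [10.0000, 80.0000])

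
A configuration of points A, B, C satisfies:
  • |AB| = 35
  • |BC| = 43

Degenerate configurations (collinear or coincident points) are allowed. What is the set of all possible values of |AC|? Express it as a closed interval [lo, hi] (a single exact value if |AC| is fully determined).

|AC| ∈ [8, 78]  (≈ [8.0000, 78.0000])

|AB| ∈ {35}
|BC| ∈ {43}
|AC| ∈ [8, 78]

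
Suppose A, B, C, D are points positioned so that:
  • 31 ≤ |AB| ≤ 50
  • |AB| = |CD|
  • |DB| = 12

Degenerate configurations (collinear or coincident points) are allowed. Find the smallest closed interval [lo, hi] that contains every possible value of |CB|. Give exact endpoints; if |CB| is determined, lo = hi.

|AB| ∈ [31, 50]
|BD| ∈ {12}
|CD| ∈ [31, 50]
|AD| ∈ [19, 62]
|BC| ∈ [19, 62]
|AC| ∈ [0, 112]

|CB| ∈ [19, 62]  (≈ [19.0000, 62.0000])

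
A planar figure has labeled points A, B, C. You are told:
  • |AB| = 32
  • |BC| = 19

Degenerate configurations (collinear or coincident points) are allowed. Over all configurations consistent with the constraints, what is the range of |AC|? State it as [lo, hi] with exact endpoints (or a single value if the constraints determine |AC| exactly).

|AB| ∈ {32}
|BC| ∈ {19}
|AC| ∈ [13, 51]

|AC| ∈ [13, 51]  (≈ [13.0000, 51.0000])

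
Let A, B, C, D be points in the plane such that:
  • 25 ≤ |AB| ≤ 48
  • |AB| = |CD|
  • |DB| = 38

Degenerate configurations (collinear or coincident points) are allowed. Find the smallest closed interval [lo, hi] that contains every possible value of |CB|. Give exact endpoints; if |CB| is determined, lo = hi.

|AB| ∈ [25, 48]
|BD| ∈ {38}
|CD| ∈ [25, 48]
|AD| ∈ [0, 86]
|BC| ∈ [0, 86]
|AC| ∈ [0, 134]

|CB| ∈ [0, 86]  (≈ [0.0000, 86.0000])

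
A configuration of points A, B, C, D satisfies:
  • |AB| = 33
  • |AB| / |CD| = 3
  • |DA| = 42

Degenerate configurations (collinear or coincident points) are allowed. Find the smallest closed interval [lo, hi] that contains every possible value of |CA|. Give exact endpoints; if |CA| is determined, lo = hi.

|CA| ∈ [31, 53]  (≈ [31.0000, 53.0000])

|AB| ∈ {33}
|AD| ∈ {42}
|CD| ∈ {11}
|BD| ∈ [9, 75]
|AC| ∈ [31, 53]
|BC| ∈ [0, 86]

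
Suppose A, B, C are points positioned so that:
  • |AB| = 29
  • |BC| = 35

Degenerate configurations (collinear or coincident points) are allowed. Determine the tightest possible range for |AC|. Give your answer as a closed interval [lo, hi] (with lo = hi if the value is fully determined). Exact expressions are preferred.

|AC| ∈ [6, 64]  (≈ [6.0000, 64.0000])

|AB| ∈ {29}
|BC| ∈ {35}
|AC| ∈ [6, 64]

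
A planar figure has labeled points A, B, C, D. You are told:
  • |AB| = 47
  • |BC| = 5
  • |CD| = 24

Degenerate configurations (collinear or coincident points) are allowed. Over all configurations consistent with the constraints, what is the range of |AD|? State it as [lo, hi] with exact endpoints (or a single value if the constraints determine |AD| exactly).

|AD| ∈ [18, 76]  (≈ [18.0000, 76.0000])

|AB| ∈ {47}
|BC| ∈ {5}
|CD| ∈ {24}
|AC| ∈ [42, 52]
|BD| ∈ [19, 29]
|AD| ∈ [18, 76]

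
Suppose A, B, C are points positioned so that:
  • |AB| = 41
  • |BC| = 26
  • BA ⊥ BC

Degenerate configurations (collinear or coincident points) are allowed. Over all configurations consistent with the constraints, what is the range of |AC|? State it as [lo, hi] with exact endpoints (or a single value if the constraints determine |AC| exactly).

|AC| = √(2357)  (≈ 48.5489)

|AB| ∈ {41}
|BC| ∈ {26}
|AC| ∈ {√(2357)}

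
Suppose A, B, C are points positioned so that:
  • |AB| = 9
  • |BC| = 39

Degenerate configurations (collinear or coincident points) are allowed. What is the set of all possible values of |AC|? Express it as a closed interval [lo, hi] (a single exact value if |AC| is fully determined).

|AB| ∈ {9}
|BC| ∈ {39}
|AC| ∈ [30, 48]

|AC| ∈ [30, 48]  (≈ [30.0000, 48.0000])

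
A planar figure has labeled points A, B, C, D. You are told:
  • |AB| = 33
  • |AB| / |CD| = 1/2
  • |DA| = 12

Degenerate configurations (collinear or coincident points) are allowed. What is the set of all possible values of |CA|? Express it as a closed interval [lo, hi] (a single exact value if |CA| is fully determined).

|CA| ∈ [54, 78]  (≈ [54.0000, 78.0000])

|AB| ∈ {33}
|AD| ∈ {12}
|CD| ∈ {66}
|BD| ∈ [21, 45]
|AC| ∈ [54, 78]
|BC| ∈ [21, 111]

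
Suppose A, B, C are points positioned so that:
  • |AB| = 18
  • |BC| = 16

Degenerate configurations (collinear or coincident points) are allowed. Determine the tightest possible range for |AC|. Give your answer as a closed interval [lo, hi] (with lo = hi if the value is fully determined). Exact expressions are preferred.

|AC| ∈ [2, 34]  (≈ [2.0000, 34.0000])

|AB| ∈ {18}
|BC| ∈ {16}
|AC| ∈ [2, 34]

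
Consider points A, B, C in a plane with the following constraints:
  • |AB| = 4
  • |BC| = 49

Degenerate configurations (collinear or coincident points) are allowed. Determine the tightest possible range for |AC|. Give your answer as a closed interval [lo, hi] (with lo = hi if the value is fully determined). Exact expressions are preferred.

|AC| ∈ [45, 53]  (≈ [45.0000, 53.0000])

|AB| ∈ {4}
|BC| ∈ {49}
|AC| ∈ [45, 53]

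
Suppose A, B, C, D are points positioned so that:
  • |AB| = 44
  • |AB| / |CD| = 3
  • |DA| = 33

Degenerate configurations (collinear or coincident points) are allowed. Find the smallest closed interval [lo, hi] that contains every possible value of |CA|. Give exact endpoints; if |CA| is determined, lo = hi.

|AB| ∈ {44}
|AD| ∈ {33}
|CD| ∈ {44/3}
|BD| ∈ [11, 77]
|AC| ∈ [55/3, 143/3]
|BC| ∈ [0, 275/3]

|CA| ∈ [55/3, 143/3]  (≈ [18.3333, 47.6667])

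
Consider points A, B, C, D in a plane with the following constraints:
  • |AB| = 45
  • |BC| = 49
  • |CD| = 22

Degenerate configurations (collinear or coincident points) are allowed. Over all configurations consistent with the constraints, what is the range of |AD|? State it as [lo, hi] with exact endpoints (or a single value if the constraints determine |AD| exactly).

|AD| ∈ [0, 116]  (≈ [0.0000, 116.0000])

|AB| ∈ {45}
|BC| ∈ {49}
|CD| ∈ {22}
|AC| ∈ [4, 94]
|BD| ∈ [27, 71]
|AD| ∈ [0, 116]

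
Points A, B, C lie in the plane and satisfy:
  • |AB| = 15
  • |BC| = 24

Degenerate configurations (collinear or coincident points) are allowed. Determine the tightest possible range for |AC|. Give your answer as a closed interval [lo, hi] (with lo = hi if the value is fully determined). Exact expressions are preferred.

|AB| ∈ {15}
|BC| ∈ {24}
|AC| ∈ [9, 39]

|AC| ∈ [9, 39]  (≈ [9.0000, 39.0000])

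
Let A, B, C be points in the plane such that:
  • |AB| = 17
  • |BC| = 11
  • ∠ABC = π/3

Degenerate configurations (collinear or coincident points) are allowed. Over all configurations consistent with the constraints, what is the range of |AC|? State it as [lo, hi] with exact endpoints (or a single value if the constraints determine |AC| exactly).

|AC| = √(223)  (≈ 14.9332)

|AB| ∈ {17}
|BC| ∈ {11}
|AC| ∈ {√(223)}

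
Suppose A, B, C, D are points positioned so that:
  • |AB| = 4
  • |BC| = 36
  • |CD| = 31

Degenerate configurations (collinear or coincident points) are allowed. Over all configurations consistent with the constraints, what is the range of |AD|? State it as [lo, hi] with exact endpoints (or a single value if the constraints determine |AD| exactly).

|AD| ∈ [1, 71]  (≈ [1.0000, 71.0000])

|AB| ∈ {4}
|BC| ∈ {36}
|CD| ∈ {31}
|AC| ∈ [32, 40]
|BD| ∈ [5, 67]
|AD| ∈ [1, 71]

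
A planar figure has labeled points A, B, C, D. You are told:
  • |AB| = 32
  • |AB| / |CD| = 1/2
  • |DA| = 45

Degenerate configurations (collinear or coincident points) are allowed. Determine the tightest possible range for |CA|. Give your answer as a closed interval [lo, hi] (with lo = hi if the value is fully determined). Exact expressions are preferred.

|CA| ∈ [19, 109]  (≈ [19.0000, 109.0000])

|AB| ∈ {32}
|AD| ∈ {45}
|CD| ∈ {64}
|BD| ∈ [13, 77]
|AC| ∈ [19, 109]
|BC| ∈ [0, 141]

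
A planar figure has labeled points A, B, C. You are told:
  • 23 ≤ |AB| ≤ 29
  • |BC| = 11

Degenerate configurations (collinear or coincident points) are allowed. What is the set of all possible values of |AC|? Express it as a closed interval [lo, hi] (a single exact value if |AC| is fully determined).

|AC| ∈ [12, 40]  (≈ [12.0000, 40.0000])

|AB| ∈ [23, 29]
|BC| ∈ {11}
|AC| ∈ [12, 40]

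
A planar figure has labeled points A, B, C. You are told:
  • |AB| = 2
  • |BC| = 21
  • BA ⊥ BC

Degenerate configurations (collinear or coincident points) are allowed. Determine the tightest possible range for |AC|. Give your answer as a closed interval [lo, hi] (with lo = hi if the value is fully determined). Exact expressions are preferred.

|AB| ∈ {2}
|BC| ∈ {21}
|AC| ∈ {√(445)}

|AC| = √(445)  (≈ 21.0950)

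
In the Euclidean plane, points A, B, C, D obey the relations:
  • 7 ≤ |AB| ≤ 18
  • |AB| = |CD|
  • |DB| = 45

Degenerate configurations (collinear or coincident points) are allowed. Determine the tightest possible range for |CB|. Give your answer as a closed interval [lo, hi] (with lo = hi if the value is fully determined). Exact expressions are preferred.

|AB| ∈ [7, 18]
|BD| ∈ {45}
|CD| ∈ [7, 18]
|AD| ∈ [27, 63]
|BC| ∈ [27, 63]
|AC| ∈ [9, 81]

|CB| ∈ [27, 63]  (≈ [27.0000, 63.0000])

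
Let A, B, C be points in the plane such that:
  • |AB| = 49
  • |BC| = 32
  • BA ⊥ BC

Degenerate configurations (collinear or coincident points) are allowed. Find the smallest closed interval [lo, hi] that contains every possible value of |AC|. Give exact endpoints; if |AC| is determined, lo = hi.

|AC| = 5·√(137)  (≈ 58.5235)

|AB| ∈ {49}
|BC| ∈ {32}
|AC| ∈ {5·√(137)}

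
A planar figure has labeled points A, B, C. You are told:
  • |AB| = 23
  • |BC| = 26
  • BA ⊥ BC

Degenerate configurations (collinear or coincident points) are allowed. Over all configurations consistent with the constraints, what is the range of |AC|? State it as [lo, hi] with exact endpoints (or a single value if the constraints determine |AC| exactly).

|AB| ∈ {23}
|BC| ∈ {26}
|AC| ∈ {√(1205)}

|AC| = √(1205)  (≈ 34.7131)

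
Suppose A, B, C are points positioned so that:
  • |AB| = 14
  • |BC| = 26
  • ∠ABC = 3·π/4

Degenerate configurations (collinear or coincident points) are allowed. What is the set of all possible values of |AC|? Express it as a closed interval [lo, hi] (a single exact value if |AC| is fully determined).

|AB| ∈ {14}
|BC| ∈ {26}
|AC| ∈ {2·√(91·√(2) + 218)}

|AC| = 2·√(91·√(2) + 218)  (≈ 37.2394)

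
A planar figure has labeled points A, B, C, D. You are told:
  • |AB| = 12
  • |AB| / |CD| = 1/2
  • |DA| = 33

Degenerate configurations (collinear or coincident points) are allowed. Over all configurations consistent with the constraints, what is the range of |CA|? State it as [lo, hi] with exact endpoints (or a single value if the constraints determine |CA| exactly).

|CA| ∈ [9, 57]  (≈ [9.0000, 57.0000])

|AB| ∈ {12}
|AD| ∈ {33}
|CD| ∈ {24}
|BD| ∈ [21, 45]
|AC| ∈ [9, 57]
|BC| ∈ [0, 69]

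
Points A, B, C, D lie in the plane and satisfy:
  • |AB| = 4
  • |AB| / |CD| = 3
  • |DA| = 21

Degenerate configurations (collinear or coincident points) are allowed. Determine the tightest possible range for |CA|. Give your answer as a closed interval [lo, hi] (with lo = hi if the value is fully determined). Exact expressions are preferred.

|CA| ∈ [59/3, 67/3]  (≈ [19.6667, 22.3333])

|AB| ∈ {4}
|AD| ∈ {21}
|CD| ∈ {4/3}
|BD| ∈ [17, 25]
|AC| ∈ [59/3, 67/3]
|BC| ∈ [47/3, 79/3]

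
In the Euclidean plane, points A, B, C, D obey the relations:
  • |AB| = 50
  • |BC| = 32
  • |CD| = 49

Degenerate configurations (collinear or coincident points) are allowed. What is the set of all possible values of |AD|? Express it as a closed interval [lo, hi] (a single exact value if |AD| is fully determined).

|AB| ∈ {50}
|BC| ∈ {32}
|CD| ∈ {49}
|AC| ∈ [18, 82]
|BD| ∈ [17, 81]
|AD| ∈ [0, 131]

|AD| ∈ [0, 131]  (≈ [0.0000, 131.0000])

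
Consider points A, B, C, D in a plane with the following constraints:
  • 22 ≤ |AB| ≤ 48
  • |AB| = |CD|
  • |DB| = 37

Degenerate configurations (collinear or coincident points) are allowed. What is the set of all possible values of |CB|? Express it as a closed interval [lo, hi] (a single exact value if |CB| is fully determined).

|CB| ∈ [0, 85]  (≈ [0.0000, 85.0000])

|AB| ∈ [22, 48]
|BD| ∈ {37}
|CD| ∈ [22, 48]
|AD| ∈ [0, 85]
|BC| ∈ [0, 85]
|AC| ∈ [0, 133]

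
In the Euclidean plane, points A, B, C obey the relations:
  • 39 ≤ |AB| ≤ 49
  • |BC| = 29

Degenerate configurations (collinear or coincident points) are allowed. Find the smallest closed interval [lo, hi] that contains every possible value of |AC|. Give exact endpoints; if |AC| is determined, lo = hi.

|AC| ∈ [10, 78]  (≈ [10.0000, 78.0000])

|AB| ∈ [39, 49]
|BC| ∈ {29}
|AC| ∈ [10, 78]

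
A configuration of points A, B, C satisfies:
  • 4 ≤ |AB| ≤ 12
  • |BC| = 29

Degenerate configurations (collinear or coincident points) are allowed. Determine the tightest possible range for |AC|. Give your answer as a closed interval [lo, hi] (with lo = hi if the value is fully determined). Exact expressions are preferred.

|AC| ∈ [17, 41]  (≈ [17.0000, 41.0000])

|AB| ∈ [4, 12]
|BC| ∈ {29}
|AC| ∈ [17, 41]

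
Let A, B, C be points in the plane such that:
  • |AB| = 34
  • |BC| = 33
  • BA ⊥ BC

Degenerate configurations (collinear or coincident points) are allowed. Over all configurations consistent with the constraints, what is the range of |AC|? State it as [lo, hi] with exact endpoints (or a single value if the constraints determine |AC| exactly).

|AB| ∈ {34}
|BC| ∈ {33}
|AC| ∈ {√(2245)}

|AC| = √(2245)  (≈ 47.3814)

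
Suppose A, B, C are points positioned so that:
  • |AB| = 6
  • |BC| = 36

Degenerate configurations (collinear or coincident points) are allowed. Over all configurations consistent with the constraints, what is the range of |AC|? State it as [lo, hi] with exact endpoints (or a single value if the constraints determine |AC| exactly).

|AB| ∈ {6}
|BC| ∈ {36}
|AC| ∈ [30, 42]

|AC| ∈ [30, 42]  (≈ [30.0000, 42.0000])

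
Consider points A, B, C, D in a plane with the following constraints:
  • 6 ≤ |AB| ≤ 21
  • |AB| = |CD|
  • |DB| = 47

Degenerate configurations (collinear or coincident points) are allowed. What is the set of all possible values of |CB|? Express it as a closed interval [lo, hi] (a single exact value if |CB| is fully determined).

|AB| ∈ [6, 21]
|BD| ∈ {47}
|CD| ∈ [6, 21]
|AD| ∈ [26, 68]
|BC| ∈ [26, 68]
|AC| ∈ [5, 89]

|CB| ∈ [26, 68]  (≈ [26.0000, 68.0000])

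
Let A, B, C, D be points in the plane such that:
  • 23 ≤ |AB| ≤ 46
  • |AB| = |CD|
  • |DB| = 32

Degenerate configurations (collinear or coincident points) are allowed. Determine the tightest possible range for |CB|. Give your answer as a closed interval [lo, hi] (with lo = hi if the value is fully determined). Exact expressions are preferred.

|CB| ∈ [0, 78]  (≈ [0.0000, 78.0000])

|AB| ∈ [23, 46]
|BD| ∈ {32}
|CD| ∈ [23, 46]
|AD| ∈ [0, 78]
|BC| ∈ [0, 78]
|AC| ∈ [0, 124]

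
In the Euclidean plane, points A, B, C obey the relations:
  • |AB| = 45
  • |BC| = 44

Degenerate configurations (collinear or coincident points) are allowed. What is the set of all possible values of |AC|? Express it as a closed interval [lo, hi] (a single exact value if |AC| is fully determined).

|AC| ∈ [1, 89]  (≈ [1.0000, 89.0000])

|AB| ∈ {45}
|BC| ∈ {44}
|AC| ∈ [1, 89]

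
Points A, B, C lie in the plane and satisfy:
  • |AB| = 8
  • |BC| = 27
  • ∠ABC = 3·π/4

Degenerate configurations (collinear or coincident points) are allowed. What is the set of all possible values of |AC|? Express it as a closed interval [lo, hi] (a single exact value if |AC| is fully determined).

|AB| ∈ {8}
|BC| ∈ {27}
|AC| ∈ {√(216·√(2) + 793)}

|AC| = √(216·√(2) + 793)  (≈ 33.1432)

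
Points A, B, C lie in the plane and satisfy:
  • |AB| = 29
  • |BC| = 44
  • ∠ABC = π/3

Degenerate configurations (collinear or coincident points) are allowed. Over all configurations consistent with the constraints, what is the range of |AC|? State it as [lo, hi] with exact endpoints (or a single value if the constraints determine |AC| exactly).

|AB| ∈ {29}
|BC| ∈ {44}
|AC| ∈ {√(1501)}

|AC| = √(1501)  (≈ 38.7427)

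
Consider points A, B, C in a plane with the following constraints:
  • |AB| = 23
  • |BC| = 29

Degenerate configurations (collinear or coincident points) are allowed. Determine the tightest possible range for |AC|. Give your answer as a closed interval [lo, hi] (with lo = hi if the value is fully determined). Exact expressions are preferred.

|AC| ∈ [6, 52]  (≈ [6.0000, 52.0000])

|AB| ∈ {23}
|BC| ∈ {29}
|AC| ∈ [6, 52]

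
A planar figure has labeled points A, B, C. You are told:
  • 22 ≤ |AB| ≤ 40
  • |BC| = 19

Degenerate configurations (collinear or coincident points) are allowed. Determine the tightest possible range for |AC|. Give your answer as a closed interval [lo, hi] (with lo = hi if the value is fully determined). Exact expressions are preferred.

|AB| ∈ [22, 40]
|BC| ∈ {19}
|AC| ∈ [3, 59]

|AC| ∈ [3, 59]  (≈ [3.0000, 59.0000])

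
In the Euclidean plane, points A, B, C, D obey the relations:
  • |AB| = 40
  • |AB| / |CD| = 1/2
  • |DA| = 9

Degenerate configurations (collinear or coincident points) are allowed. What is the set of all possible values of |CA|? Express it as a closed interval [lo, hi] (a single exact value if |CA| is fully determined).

|CA| ∈ [71, 89]  (≈ [71.0000, 89.0000])

|AB| ∈ {40}
|AD| ∈ {9}
|CD| ∈ {80}
|BD| ∈ [31, 49]
|AC| ∈ [71, 89]
|BC| ∈ [31, 129]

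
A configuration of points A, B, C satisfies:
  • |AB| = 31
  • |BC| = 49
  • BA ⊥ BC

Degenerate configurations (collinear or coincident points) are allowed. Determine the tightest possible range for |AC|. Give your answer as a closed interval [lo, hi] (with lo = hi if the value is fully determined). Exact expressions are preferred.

|AB| ∈ {31}
|BC| ∈ {49}
|AC| ∈ {41·√(2)}

|AC| = 41·√(2)  (≈ 57.9828)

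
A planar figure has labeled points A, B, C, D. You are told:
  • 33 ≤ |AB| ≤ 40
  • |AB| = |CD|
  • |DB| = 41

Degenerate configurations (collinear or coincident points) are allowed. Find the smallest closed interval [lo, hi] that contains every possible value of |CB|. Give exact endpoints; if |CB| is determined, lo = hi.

|AB| ∈ [33, 40]
|BD| ∈ {41}
|CD| ∈ [33, 40]
|AD| ∈ [1, 81]
|BC| ∈ [1, 81]
|AC| ∈ [0, 121]

|CB| ∈ [1, 81]  (≈ [1.0000, 81.0000])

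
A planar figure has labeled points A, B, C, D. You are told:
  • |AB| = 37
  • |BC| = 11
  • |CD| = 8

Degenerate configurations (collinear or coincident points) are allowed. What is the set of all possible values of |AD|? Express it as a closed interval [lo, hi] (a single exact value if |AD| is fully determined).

|AB| ∈ {37}
|BC| ∈ {11}
|CD| ∈ {8}
|AC| ∈ [26, 48]
|BD| ∈ [3, 19]
|AD| ∈ [18, 56]

|AD| ∈ [18, 56]  (≈ [18.0000, 56.0000])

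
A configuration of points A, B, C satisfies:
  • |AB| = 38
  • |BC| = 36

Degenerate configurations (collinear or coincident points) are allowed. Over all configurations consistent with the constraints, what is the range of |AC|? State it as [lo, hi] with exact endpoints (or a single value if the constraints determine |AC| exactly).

|AC| ∈ [2, 74]  (≈ [2.0000, 74.0000])

|AB| ∈ {38}
|BC| ∈ {36}
|AC| ∈ [2, 74]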